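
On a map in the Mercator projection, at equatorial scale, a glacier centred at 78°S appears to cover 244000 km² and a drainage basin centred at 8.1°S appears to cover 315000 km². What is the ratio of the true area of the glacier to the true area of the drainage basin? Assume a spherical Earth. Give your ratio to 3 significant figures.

0.0342

Since Mercator area scale is 1/cos²φ, the true area equals the apparent area multiplied by cos²φ.
True area of glacier: 244000 × cos²(78°) = 244000 × 0.04323 = 10550 km².
True area of drainage basin: 315000 × cos²(8.1°) = 315000 × 0.9801 = 308700 km².
Ratio = 10550 / 308700 ≈ 0.0342.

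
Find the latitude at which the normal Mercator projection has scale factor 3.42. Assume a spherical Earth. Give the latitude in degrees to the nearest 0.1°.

73.0°

Mercator scale is k = sec φ = 1/cos φ.
1/cos φ = 3.42  ⇒  cos φ = 0.2924  ⇒  φ = arccos(0.2924) ≈ 73.0°.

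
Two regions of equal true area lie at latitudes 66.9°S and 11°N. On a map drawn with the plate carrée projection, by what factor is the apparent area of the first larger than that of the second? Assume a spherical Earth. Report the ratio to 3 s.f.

In the plate carrée (x = Rλ, y = Rφ), meridians are true-scale (h = 1) and parallels are stretched by k = sec φ.
Areal scale at 66.9°: h·k = 1.000 × 2.549 = 2.549.
Areal scale at 11°: h·k = 1.000 × 1.019 = 1.019.
Ratio = 2.549/1.019 ≈ 2.50.

2.50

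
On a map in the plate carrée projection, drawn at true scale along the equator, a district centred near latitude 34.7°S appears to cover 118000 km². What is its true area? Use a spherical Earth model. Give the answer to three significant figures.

97000 km²

For the equirectangular projection with φ₀ = 0 (plate carrée), h = 1 along meridians and k = sec φ along parallels.
Areal scale = h·k = 1 × sec φ; at 34.7°, h = 1.000, k = 1.216, so h·k = 1.216.
True area = apparent / (areal scale) = 118000 / 1.216 ≈ 97000 km².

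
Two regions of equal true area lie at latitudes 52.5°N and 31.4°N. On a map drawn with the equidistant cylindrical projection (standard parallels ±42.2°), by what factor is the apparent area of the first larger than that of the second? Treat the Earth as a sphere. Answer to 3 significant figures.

In the equirectangular projection with standard parallel φ₀ = 42.2° (x = Rλ cos φ₀, y = Rφ), meridians are true-scale (h = 1) and the parallel scale is k = cos φ₀ / cos φ.
Areal scale at 52.5°: h·k = 1.000 × 1.217 = 1.217.
Areal scale at 31.4°: h·k = 1.000 × 0.8679 = 0.8679.
Ratio = 1.217/0.8679 ≈ 1.40.

1.40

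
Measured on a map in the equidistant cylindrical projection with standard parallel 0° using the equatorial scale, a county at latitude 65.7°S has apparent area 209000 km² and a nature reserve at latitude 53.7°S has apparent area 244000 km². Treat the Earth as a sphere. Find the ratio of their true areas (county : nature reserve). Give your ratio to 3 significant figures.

0.595

Plate carrée has h = 1 and k = sec φ, giving areal scale sec φ; true area = (apparent area) · cos φ.
True area of county: 209000 × cos(65.7°) = 209000 × 0.4115 = 86010 km².
True area of nature reserve: 244000 × cos(53.7°) = 244000 × 0.5920 = 144500 km².
Ratio = 86010 / 144500 ≈ 0.595.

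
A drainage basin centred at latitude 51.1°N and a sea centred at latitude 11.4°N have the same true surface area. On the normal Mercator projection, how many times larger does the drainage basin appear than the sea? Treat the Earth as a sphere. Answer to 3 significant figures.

2.44

Mercator is conformal with k = sec φ, so areal scale = k² = sec²φ.
At 51.1°: sec²(51.1°) = 1/0.6280² = 2.536.
At 11.4°: sec²(11.4°) = 1/0.9803² = 1.041.
Ratio = 2.536/1.041 = cos²(11.4°)/cos²(51.1°) ≈ 2.44.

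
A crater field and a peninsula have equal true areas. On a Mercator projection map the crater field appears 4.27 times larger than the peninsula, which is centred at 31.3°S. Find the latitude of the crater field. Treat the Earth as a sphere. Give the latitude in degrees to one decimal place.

Mercator areal scale is sec²φ, so apparent-area ratio = sec²φ₁ / sec²φ₂ = cos²φ₂ / cos²φ₁.
cos²φ₂ / cos²φ₁ = 4.27  ⇒  cos φ₁ = cos 31.3° / √4.27 = 0.8545/2.066 = 0.4135.
φ₁ = arccos(0.4135) ≈ 65.6°.

65.6°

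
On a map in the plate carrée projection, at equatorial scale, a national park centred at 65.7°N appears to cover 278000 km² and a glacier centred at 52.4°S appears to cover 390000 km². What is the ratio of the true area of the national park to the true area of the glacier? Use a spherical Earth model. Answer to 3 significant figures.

Plate carrée has h = 1 and k = sec φ, giving areal scale sec φ; true area = (apparent area) · cos φ.
True area of national park: 278000 × cos(65.7°) = 278000 × 0.4115 = 114400 km².
True area of glacier: 390000 × cos(52.4°) = 390000 × 0.6101 = 238000 km².
Ratio = 114400 / 238000 ≈ 0.481.

0.481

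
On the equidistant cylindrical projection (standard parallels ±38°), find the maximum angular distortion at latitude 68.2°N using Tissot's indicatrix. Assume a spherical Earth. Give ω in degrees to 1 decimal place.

42.1°

In the equirectangular projection with standard parallel φ₀ = 38° (x = Rλ cos φ₀, y = Rφ), meridians are true-scale (h = 1) and the parallel scale is k = cos φ₀ / cos φ.
At 68.2°: h = 1.000, k = 2.122; principal scales a = 2.122, b = 1.000.
sin(ω/2) = (a − b)/(a + b) = 1.122/3.122 = 0.3594, so ω = 2 arcsin(0.3594) ≈ 42.1°.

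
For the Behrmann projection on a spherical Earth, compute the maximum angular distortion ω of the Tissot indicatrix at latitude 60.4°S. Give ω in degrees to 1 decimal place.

Behrmann is a cylindrical equal-area projection with standard parallels at ±30°. A cylindrical equal-area projection with standard parallel φ₀ has meridian scale h = cos φ / cos φ₀ and parallel scale k = cos φ₀ / cos φ (so areas are preserved, h·k = 1).
At 60.4°: h = 0.5704, k = 1.753; principal scales a = 1.753, b = 0.5704.
sin(ω/2) = (a − b)/(a + b) = 1.183/2.324 = 0.5091, so ω = 2 arcsin(0.5091) ≈ 61.2°.

61.2°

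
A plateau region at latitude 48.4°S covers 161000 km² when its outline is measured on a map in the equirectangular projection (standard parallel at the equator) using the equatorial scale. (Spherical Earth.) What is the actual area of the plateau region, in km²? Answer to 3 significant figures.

For the equirectangular projection with φ₀ = 0 (plate carrée), h = 1 along meridians and k = sec φ along parallels.
Areal scale = h·k = 1 × sec φ; at 48.4°, h = 1.000, k = 1.506, so h·k = 1.506.
True area = apparent / (areal scale) = 161000 / 1.506 ≈ 107000 km².

107000 km²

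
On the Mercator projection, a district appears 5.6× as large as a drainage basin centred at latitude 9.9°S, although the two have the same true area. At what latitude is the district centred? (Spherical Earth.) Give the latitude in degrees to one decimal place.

For equal true areas on Mercator, apparent areas scale as sec²φ, so the ratio is cos²φ₂ / cos²φ₁.
cos²φ₂ / cos²φ₁ = 5.6  ⇒  cos φ₁ = cos 9.9° / √5.6 = 0.9851/2.366 = 0.4163.
φ₁ = arccos(0.4163) ≈ 65.4°.

65.4°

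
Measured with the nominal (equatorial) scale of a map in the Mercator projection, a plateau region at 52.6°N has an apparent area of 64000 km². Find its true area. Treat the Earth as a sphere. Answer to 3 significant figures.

For Mercator, h = k = sec φ (a conformal cylindrical projection has a single point scale, 1/cos φ).
Areal scale = k² = sec²φ = 1/cos²(52.6°) = 1/0.6074² = 2.711.
True area = apparent / (areal scale) = 64000 / 2.711 ≈ 23600 km².

23600 km²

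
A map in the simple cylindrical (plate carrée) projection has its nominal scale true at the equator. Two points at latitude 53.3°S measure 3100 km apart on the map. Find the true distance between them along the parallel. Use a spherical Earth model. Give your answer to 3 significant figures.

For the equirectangular projection with φ₀ = 0 (plate carrée), h = 1 along meridians and k = sec φ along parallels.
Along the parallel at 53.3°, map distances are exaggerated by k = sec 53.3° = 1.673.
True distance = 3100 / 1.673 = 3100 × cos 53.3° ≈ 1850 km.

1850 km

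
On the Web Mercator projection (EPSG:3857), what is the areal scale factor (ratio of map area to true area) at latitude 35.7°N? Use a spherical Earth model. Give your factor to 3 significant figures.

Mercator is conformal, so the point scale is isotropic: h = k = sec φ = 1/cos φ.
Areal scale = k² = sec²φ = 1/cos²(35.7°) = 1/0.8121² = 1.516.

1.52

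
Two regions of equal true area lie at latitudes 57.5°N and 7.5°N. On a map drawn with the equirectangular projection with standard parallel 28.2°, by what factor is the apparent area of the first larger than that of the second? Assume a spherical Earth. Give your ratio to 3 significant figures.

In the equirectangular projection with standard parallel φ₀ = 28.2° (x = Rλ cos φ₀, y = Rφ), meridians are true-scale (h = 1) and the parallel scale is k = cos φ₀ / cos φ.
Areal scale at 57.5°: h·k = 1.000 × 1.640 = 1.640.
Areal scale at 7.5°: h·k = 1.000 × 0.8889 = 0.8889.
Ratio = 1.640/0.8889 ≈ 1.85.

1.85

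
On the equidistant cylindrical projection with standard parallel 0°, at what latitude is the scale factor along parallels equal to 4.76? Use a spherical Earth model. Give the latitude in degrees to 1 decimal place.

77.9°

Plate carrée: h = 1, k = sec φ along parallels.
sec φ = 4.76  ⇒  cos φ = 0.2101  ⇒  φ ≈ 77.9°.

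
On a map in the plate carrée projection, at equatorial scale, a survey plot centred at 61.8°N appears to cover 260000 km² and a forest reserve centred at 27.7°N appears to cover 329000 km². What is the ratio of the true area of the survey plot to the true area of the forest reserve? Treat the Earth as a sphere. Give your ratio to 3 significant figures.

0.422

On the plate carrée, areal scale = h·k = 1 × sec φ, so true area = apparent × cos φ.
True area of survey plot: 260000 × cos(61.8°) = 260000 × 0.4726 = 122900 km².
True area of forest reserve: 329000 × cos(27.7°) = 329000 × 0.8854 = 291300 km².
Ratio = 122900 / 291300 ≈ 0.422.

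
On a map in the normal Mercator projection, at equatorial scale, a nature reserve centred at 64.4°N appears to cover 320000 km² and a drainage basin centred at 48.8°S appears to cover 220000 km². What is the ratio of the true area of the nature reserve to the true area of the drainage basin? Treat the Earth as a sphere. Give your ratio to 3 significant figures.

Mercator's areal exaggeration is sec²φ; hence true area = (apparent area) · cos²φ.
True area of nature reserve: 320000 × cos²(64.4°) = 320000 × 0.1867 = 59740 km².
True area of drainage basin: 220000 × cos²(48.8°) = 220000 × 0.4339 = 95450 km².
Ratio = 59740 / 95450 ≈ 0.626.

0.626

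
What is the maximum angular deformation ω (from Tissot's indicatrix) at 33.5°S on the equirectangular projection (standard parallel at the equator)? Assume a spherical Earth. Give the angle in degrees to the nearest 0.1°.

Plate carrée maps x = Rλ, y = Rφ. The meridian scale is h = 1 and the parallel scale is k = 1/cos φ = sec φ.
At 33.5°: h = 1.000, k = 1.199; principal scales a = 1.199, b = 1.000.
sin(ω/2) = (a − b)/(a + b) = 0.1992/2.199 = 0.09058, so ω = 2 arcsin(0.09058) ≈ 10.4°.

10.4°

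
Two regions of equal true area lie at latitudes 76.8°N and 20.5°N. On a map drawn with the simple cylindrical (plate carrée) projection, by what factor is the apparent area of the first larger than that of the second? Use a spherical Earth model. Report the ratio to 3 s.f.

4.10

In the plate carrée (x = Rλ, y = Rφ), meridians are true-scale (h = 1) and parallels are stretched by k = sec φ.
Areal scale at 76.8°: h·k = 1.000 × 4.379 = 4.379.
Areal scale at 20.5°: h·k = 1.000 × 1.068 = 1.068.
Ratio = 4.379/1.068 ≈ 4.10.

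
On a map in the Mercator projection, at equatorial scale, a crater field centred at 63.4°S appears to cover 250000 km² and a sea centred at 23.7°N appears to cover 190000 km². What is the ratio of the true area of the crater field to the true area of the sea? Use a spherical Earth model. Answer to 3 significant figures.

0.315

Mercator's areal exaggeration is sec²φ; hence true area = (apparent area) · cos²φ.
True area of crater field: 250000 × cos²(63.4°) = 250000 × 0.2005 = 50120 km².
True area of sea: 190000 × cos²(23.7°) = 190000 × 0.8384 = 159300 km².
Ratio = 50120 / 159300 ≈ 0.315.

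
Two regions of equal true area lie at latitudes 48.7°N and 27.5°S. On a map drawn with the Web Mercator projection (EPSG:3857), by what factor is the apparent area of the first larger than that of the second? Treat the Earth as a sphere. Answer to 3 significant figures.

Mercator areal scale is sec²φ.
At 48.7°: sec²(48.7°) = 1/0.6600² = 2.296.
At 27.5°: sec²(27.5°) = 1/0.8870² = 1.271.
Ratio = 2.296/1.271 = cos²(27.5°)/cos²(48.7°) ≈ 1.81.

1.81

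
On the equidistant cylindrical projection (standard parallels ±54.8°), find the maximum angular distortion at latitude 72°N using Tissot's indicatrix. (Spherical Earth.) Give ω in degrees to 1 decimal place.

35.2°

In the equirectangular projection with standard parallel φ₀ = 54.8° (x = Rλ cos φ₀, y = Rφ), meridians are true-scale (h = 1) and the parallel scale is k = cos φ₀ / cos φ.
At 72°: h = 1.000, k = 1.865; principal scales a = 1.865, b = 1.000.
sin(ω/2) = (a − b)/(a + b) = 0.8654/2.865 = 0.3020, so ω = 2 arcsin(0.3020) ≈ 35.2°.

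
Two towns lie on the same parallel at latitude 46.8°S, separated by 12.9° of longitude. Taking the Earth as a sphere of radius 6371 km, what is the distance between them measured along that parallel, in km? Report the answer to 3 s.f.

Arc length along a parallel = R cos φ · Δλ (with Δλ in radians).
= 6371 × cos 46.8° × (12.9° × π/180) = 6371 × 0.6845 × 0.2251 ≈ 982 km.

982 km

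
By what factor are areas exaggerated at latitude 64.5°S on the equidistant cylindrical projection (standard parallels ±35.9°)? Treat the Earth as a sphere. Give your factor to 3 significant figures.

1.88

In the equirectangular projection with standard parallel φ₀ = 35.9° (x = Rλ cos φ₀, y = Rφ), meridians are true-scale (h = 1) and the parallel scale is k = cos φ₀ / cos φ.
Areal scale = h·k = 1 × cos φ₀ / cos φ; at 64.5°, h = 1.000, k = 1.882, so h·k = 1.882.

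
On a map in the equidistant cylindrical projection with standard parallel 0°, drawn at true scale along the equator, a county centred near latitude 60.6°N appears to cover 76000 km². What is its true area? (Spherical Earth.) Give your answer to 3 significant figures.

Plate carrée maps x = Rλ, y = Rφ. The meridian scale is h = 1 and the parallel scale is k = 1/cos φ = sec φ.
Areal scale = h·k = 1 × sec φ; at 60.6°, h = 1.000, k = 2.037, so h·k = 2.037.
True area = apparent / (areal scale) = 76000 / 2.037 ≈ 37300 km².

37300 km²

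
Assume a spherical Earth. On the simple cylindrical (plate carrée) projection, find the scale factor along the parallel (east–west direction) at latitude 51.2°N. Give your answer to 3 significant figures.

1.60

For the equirectangular projection with φ₀ = 0 (plate carrée), h = 1 along meridians and k = sec φ along parallels.
k = 1/cos 51.2° = 1/0.6266 = 1.596.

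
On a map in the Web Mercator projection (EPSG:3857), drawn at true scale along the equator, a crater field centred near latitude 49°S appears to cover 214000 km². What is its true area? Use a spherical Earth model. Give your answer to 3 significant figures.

For Mercator, h = k = sec φ (a conformal cylindrical projection has a single point scale, 1/cos φ).
Areal scale = k² = sec²φ = 1/cos²(49°) = 1/0.6561² = 2.323.
True area = apparent / (areal scale) = 214000 / 2.323 ≈ 92100 km².

92100 km²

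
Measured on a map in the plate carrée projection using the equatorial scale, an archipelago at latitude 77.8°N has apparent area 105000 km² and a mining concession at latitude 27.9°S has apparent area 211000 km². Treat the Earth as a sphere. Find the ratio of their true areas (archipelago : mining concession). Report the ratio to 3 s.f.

On the plate carrée, areal scale = h·k = 1 × sec φ, so true area = apparent × cos φ.
True area of archipelago: 105000 × cos(77.8°) = 105000 × 0.2113 = 22190 km².
True area of mining concession: 211000 × cos(27.9°) = 211000 × 0.8838 = 186500 km².
Ratio = 22190 / 186500 ≈ 0.119.

0.119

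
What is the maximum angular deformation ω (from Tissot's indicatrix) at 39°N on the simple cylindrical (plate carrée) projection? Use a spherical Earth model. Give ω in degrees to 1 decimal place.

14.4°

For the equirectangular projection with φ₀ = 0 (plate carrée), h = 1 along meridians and k = sec φ along parallels.
At 39°: h = 1.000, k = 1.287; principal scales a = 1.287, b = 1.000.
sin(ω/2) = (a − b)/(a + b) = 0.2868/2.287 = 0.1254, so ω = 2 arcsin(0.1254) ≈ 14.4°.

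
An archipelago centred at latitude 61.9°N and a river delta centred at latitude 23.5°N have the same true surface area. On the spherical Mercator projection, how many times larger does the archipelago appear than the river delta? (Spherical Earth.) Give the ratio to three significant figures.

3.79

On Mercator, area is exaggerated by sec²φ = 1/cos²φ.
At 61.9°: sec²(61.9°) = 1/0.4710² = 4.508.
At 23.5°: sec²(23.5°) = 1/0.9171² = 1.189.
Ratio = 4.508/1.189 = cos²(23.5°)/cos²(61.9°) ≈ 3.79.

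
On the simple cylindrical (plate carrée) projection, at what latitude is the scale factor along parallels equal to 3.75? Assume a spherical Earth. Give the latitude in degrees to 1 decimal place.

Plate carrée: h = 1, k = sec φ along parallels.
sec φ = 3.75  ⇒  cos φ = 0.2667  ⇒  φ ≈ 74.5°.

74.5°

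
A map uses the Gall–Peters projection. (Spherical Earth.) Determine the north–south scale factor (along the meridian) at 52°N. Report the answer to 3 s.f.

The Gall–Peters projection is cylindrical equal-area with φ₀ = 45°. Cylindrical equal-area (φ₀ = 45°): h = cos φ / cos 45° along meridians, k = cos 45° / cos φ along parallels; h·k = 1.
h = cos 52° / cos 45° = 0.6157/0.7071 = 0.8707.

0.871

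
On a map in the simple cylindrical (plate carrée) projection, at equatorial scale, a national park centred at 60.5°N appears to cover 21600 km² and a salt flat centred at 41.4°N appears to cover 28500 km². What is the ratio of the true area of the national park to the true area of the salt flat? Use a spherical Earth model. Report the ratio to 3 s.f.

On the plate carrée, areal scale = h·k = 1 × sec φ, so true area = apparent × cos φ.
True area of national park: 21600 × cos(60.5°) = 21600 × 0.4924 = 10640 km².
True area of salt flat: 28500 × cos(41.4°) = 28500 × 0.7501 = 21380 km².
Ratio = 10640 / 21380 ≈ 0.498.

0.498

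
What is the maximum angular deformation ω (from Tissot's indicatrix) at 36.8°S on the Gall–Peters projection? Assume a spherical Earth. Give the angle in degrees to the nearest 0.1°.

14.2°

The Gall–Peters projection is cylindrical equal-area with φ₀ = 45°. For cylindrical equal-area with standard parallel φ₀, h = cos φ / cos φ₀ and k = cos φ₀ / cos φ, so h·k = 1.
At 36.8°: h = 1.132, k = 0.8831; principal scales a = 1.132, b = 0.8831.
sin(ω/2) = (a − b)/(a + b) = 0.2493/2.015 = 0.1237, so ω = 2 arcsin(0.1237) ≈ 14.2°.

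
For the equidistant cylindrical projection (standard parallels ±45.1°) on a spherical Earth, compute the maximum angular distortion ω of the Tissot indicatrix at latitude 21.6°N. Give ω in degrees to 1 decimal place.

15.7°

The equidistant cylindrical projection with φ₀ = 45.1° has h = 1 (meridians true) and k = cos φ₀ / cos φ along parallels.
At 21.6°: h = 1.000, k = 0.7592; principal scales a = 1.000, b = 0.7592.
sin(ω/2) = (a − b)/(a + b) = 0.2408/1.759 = 0.1369, so ω = 2 arcsin(0.1369) ≈ 15.7°.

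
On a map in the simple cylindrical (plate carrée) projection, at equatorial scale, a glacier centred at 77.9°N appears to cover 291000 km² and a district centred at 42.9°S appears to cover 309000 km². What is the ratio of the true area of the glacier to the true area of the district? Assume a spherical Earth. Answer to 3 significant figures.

Plate carrée has h = 1 and k = sec φ, giving areal scale sec φ; true area = (apparent area) · cos φ.
True area of glacier: 291000 × cos(77.9°) = 291000 × 0.2096 = 61000 km².
True area of district: 309000 × cos(42.9°) = 309000 × 0.7325 = 226400 km².
Ratio = 61000 / 226400 ≈ 0.269.

0.269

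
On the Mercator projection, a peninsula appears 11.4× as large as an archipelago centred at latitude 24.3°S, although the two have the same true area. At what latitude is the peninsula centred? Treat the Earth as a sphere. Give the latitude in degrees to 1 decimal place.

74.3°

For equal true areas on Mercator, apparent areas scale as sec²φ, so the ratio is cos²φ₂ / cos²φ₁.
cos²φ₂ / cos²φ₁ = 11.4  ⇒  cos φ₁ = cos 24.3° / √11.4 = 0.9114/3.376 = 0.2699.
φ₁ = arccos(0.2699) ≈ 74.3°.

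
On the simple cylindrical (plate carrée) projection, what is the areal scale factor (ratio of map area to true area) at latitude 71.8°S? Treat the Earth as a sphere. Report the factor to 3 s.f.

In the plate carrée (x = Rλ, y = Rφ), meridians are true-scale (h = 1) and parallels are stretched by k = sec φ.
Areal scale = h·k = 1 × sec φ; at 71.8°, h = 1.000, k = 3.202, so h·k = 3.202.

3.20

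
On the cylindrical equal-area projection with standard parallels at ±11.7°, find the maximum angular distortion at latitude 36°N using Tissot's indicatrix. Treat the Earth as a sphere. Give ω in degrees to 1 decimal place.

A cylindrical equal-area projection with standard parallel φ₀ has meridian scale h = cos φ / cos φ₀ and parallel scale k = cos φ₀ / cos φ (so areas are preserved, h·k = 1).
At 36°: h = 0.8262, k = 1.210; principal scales a = 1.210, b = 0.8262.
sin(ω/2) = (a − b)/(a + b) = 0.3842/2.037 = 0.1887, so ω = 2 arcsin(0.1887) ≈ 21.7°.

21.7°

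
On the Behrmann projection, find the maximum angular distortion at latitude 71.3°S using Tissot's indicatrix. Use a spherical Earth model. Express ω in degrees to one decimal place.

The Behrmann projection is cylindrical equal-area with φ₀ = 30°. Cylindrical equal-area (φ₀ = 30°): h = cos φ / cos 30° along meridians, k = cos 30° / cos φ along parallels; h·k = 1.
At 71.3°: h = 0.3702, k = 2.701; principal scales a = 2.701, b = 0.3702.
sin(ω/2) = (a − b)/(a + b) = 2.331/3.071 = 0.7589, so ω = 2 arcsin(0.7589) ≈ 98.7°.

98.7°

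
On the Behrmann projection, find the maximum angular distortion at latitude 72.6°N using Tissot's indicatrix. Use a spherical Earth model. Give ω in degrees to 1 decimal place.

Behrmann is a cylindrical equal-area projection with standard parallels at ±30°. For cylindrical equal-area with standard parallel φ₀, h = cos φ / cos φ₀ and k = cos φ₀ / cos φ, so h·k = 1.
At 72.6°: h = 0.3453, k = 2.896; principal scales a = 2.896, b = 0.3453.
sin(ω/2) = (a − b)/(a + b) = 2.551/3.241 = 0.7869, so ω = 2 arcsin(0.7869) ≈ 103.8°.

103.8°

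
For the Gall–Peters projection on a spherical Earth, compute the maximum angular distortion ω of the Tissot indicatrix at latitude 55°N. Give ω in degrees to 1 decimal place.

Gall–Peters is a cylindrical equal-area projection with standard parallels at ±45°. Cylindrical equal-area (φ₀ = 45°): h = cos φ / cos 45° along meridians, k = cos 45° / cos φ along parallels; h·k = 1.
At 55°: h = 0.8112, k = 1.233; principal scales a = 1.233, b = 0.8112.
sin(ω/2) = (a − b)/(a + b) = 0.4216/2.044 = 0.2063, so ω = 2 arcsin(0.2063) ≈ 23.8°.

23.8°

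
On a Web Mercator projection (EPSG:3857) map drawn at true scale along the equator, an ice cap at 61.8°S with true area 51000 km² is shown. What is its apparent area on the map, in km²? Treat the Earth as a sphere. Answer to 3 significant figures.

Mercator is conformal, so the point scale is isotropic: h = k = sec φ = 1/cos φ.
Areal scale = k² = sec²φ = 1/cos²(61.8°) = 1/0.4726² = 4.478.
Apparent area = 51000 × 4.478 ≈ 228000 km².

228000 km²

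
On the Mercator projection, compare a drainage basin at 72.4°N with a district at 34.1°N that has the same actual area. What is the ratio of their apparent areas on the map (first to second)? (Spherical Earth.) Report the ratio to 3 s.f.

7.50

Mercator areal scale is sec²φ.
At 72.4°: sec²(72.4°) = 1/0.3024² = 10.94.
At 34.1°: sec²(34.1°) = 1/0.8281² = 1.458.
Ratio = 10.94/1.458 = cos²(34.1°)/cos²(72.4°) ≈ 7.50.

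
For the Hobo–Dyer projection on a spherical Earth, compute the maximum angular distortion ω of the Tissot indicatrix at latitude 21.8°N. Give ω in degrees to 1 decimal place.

The Hobo–Dyer projection is cylindrical equal-area with φ₀ = 37.5°. For cylindrical equal-area with standard parallel φ₀, h = cos φ / cos φ₀ and k = cos φ₀ / cos φ, so h·k = 1.
At 21.8°: h = 1.170, k = 0.8545; principal scales a = 1.170, b = 0.8545.
sin(ω/2) = (a − b)/(a + b) = 0.3159/2.025 = 0.1560, so ω = 2 arcsin(0.1560) ≈ 17.9°.

17.9°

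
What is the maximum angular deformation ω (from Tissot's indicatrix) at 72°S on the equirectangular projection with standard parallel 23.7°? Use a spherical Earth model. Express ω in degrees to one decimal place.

The equidistant cylindrical projection with φ₀ = 23.7° has h = 1 (meridians true) and k = cos φ₀ / cos φ along parallels.
At 72°: h = 1.000, k = 2.963; principal scales a = 2.963, b = 1.000.
sin(ω/2) = (a − b)/(a + b) = 1.963/3.963 = 0.4954, so ω = 2 arcsin(0.4954) ≈ 59.4°.

59.4°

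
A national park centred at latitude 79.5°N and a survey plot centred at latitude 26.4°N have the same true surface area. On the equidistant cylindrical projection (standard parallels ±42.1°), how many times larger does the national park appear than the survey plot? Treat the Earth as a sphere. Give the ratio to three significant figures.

4.92

The equidistant cylindrical projection with φ₀ = 42.1° has h = 1 (meridians true) and k = cos φ₀ / cos φ along parallels.
Areal scale at 79.5°: h·k = 1.000 × 4.072 = 4.072.
Areal scale at 26.4°: h·k = 1.000 × 0.8284 = 0.8284.
Ratio = 4.072/0.8284 ≈ 4.92.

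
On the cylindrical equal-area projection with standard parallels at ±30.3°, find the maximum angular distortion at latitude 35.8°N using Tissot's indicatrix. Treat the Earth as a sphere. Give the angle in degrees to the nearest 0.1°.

7.2°

For cylindrical equal-area with standard parallel φ₀, h = cos φ / cos φ₀ and k = cos φ₀ / cos φ, so h·k = 1.
At 35.8°: h = 0.9394, k = 1.065; principal scales a = 1.065, b = 0.9394.
sin(ω/2) = (a − b)/(a + b) = 0.1251/2.004 = 0.06244, so ω = 2 arcsin(0.06244) ≈ 7.2°.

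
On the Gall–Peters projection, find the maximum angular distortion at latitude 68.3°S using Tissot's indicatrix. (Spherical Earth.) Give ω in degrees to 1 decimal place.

69.6°

Gall–Peters is a cylindrical equal-area projection with standard parallels at ±45°. For cylindrical equal-area with standard parallel φ₀, h = cos φ / cos φ₀ and k = cos φ₀ / cos φ, so h·k = 1.
At 68.3°: h = 0.5229, k = 1.912; principal scales a = 1.912, b = 0.5229.
sin(ω/2) = (a − b)/(a + b) = 1.390/2.435 = 0.5706, so ω = 2 arcsin(0.5706) ≈ 69.6°.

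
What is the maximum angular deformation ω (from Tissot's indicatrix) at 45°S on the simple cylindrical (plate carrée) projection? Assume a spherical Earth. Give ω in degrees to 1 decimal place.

19.8°

Plate carrée maps x = Rλ, y = Rφ. The meridian scale is h = 1 and the parallel scale is k = 1/cos φ = sec φ.
At 45°: h = 1.000, k = 1.414; principal scales a = 1.414, b = 1.000.
sin(ω/2) = (a − b)/(a + b) = 0.4142/2.414 = 0.1716, so ω = 2 arcsin(0.1716) ≈ 19.8°.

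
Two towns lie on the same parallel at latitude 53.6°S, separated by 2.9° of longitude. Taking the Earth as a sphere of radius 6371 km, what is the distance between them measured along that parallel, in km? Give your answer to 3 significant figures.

191 km

Arc length along a parallel = R cos φ · Δλ (with Δλ in radians).
= 6371 × cos 53.6° × (2.9° × π/180) = 6371 × 0.5934 × 0.05061 ≈ 191 km.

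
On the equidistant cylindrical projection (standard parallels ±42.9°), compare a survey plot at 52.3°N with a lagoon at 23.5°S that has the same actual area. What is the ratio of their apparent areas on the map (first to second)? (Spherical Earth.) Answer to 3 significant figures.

1.50

The equidistant cylindrical projection with φ₀ = 42.9° has h = 1 (meridians true) and k = cos φ₀ / cos φ along parallels.
Areal scale at 52.3°: h·k = 1.000 × 1.198 = 1.198.
Areal scale at 23.5°: h·k = 1.000 × 0.7988 = 0.7988.
Ratio = 1.198/0.7988 ≈ 1.50.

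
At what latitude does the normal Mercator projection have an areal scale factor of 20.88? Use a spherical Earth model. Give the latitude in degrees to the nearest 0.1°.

Mercator areal scale is sec²φ.
sec²φ = 20.88  ⇒  cos²φ = 0.04789  ⇒  cos φ = 0.2188.
φ = arccos(0.2188) ≈ 77.4°.

77.4°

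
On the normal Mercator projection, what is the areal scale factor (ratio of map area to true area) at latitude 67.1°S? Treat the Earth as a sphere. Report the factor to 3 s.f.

6.60

For Mercator, h = k = sec φ (a conformal cylindrical projection has a single point scale, 1/cos φ).
Areal scale = k² = sec²φ = 1/cos²(67.1°) = 1/0.3891² = 6.604.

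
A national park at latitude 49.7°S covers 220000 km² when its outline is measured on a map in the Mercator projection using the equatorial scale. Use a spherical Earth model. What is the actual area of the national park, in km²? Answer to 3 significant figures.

For Mercator, h = k = sec φ (a conformal cylindrical projection has a single point scale, 1/cos φ).
Areal scale = k² = sec²φ = 1/cos²(49.7°) = 1/0.6468² = 2.390.
True area = apparent / (areal scale) = 220000 / 2.390 ≈ 92000 km².

92000 km²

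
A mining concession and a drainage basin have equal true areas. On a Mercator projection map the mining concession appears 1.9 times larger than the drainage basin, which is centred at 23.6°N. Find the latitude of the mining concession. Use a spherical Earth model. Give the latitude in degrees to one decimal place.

Mercator areal scale is sec²φ, so apparent-area ratio = sec²φ₁ / sec²φ₂ = cos²φ₂ / cos²φ₁.
cos²φ₂ / cos²φ₁ = 1.9  ⇒  cos φ₁ = cos 23.6° / √1.9 = 0.9164/1.378 = 0.6648.
φ₁ = arccos(0.6648) ≈ 48.3°.

48.3°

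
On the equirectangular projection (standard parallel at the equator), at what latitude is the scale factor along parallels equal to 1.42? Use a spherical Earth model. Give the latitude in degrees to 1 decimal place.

Plate carrée: h = 1, k = sec φ along parallels.
sec φ = 1.42  ⇒  cos φ = 0.7042  ⇒  φ ≈ 45.2°.

45.2°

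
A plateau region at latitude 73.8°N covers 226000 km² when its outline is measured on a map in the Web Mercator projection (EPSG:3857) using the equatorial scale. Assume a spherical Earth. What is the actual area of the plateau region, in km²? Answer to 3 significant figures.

For Mercator, h = k = sec φ (a conformal cylindrical projection has a single point scale, 1/cos φ).
Areal scale = k² = sec²φ = 1/cos²(73.8°) = 1/0.2790² = 12.85.
True area = apparent / (areal scale) = 226000 / 12.85 ≈ 17600 km².

17600 km²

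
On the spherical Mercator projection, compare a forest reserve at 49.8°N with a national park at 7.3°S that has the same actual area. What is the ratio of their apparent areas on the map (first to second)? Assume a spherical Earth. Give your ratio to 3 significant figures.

Mercator is conformal with k = sec φ, so areal scale = k² = sec²φ.
At 49.8°: sec²(49.8°) = 1/0.6455² = 2.400.
At 7.3°: sec²(7.3°) = 1/0.9919² = 1.016.
Ratio = 2.400/1.016 = cos²(7.3°)/cos²(49.8°) ≈ 2.36.

2.36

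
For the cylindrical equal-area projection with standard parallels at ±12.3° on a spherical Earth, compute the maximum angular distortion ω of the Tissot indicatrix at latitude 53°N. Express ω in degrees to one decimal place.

A cylindrical equal-area projection with standard parallel φ₀ has meridian scale h = cos φ / cos φ₀ and parallel scale k = cos φ₀ / cos φ (so areas are preserved, h·k = 1).
At 53°: h = 0.6160, k = 1.623; principal scales a = 1.623, b = 0.6160.
sin(ω/2) = (a − b)/(a + b) = 1.008/2.239 = 0.4499, so ω = 2 arcsin(0.4499) ≈ 53.5°.

53.5°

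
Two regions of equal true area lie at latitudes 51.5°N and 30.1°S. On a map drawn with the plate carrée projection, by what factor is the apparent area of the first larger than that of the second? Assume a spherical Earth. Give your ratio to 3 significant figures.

1.39

For the equirectangular projection with φ₀ = 0 (plate carrée), h = 1 along meridians and k = sec φ along parallels.
Areal scale at 51.5°: h·k = 1.000 × 1.606 = 1.606.
Areal scale at 30.1°: h·k = 1.000 × 1.156 = 1.156.
Ratio = 1.606/1.156 ≈ 1.39.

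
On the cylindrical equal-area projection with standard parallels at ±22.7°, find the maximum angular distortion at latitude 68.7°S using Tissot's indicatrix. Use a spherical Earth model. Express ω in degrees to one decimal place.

A cylindrical equal-area projection with standard parallel φ₀ has meridian scale h = cos φ / cos φ₀ and parallel scale k = cos φ₀ / cos φ (so areas are preserved, h·k = 1).
At 68.7°: h = 0.3938, k = 2.540; principal scales a = 2.540, b = 0.3938.
sin(ω/2) = (a − b)/(a + b) = 2.146/2.933 = 0.7315, so ω = 2 arcsin(0.7315) ≈ 94.0°.

94.0°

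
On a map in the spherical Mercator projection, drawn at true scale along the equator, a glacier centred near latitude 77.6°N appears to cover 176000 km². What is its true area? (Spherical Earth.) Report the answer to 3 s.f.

8120 km²

Mercator is conformal, so the point scale is isotropic: h = k = sec φ = 1/cos φ.
Areal scale = k² = sec²φ = 1/cos²(77.6°) = 1/0.2147² = 21.69.
True area = apparent / (areal scale) = 176000 / 21.69 ≈ 8120 km².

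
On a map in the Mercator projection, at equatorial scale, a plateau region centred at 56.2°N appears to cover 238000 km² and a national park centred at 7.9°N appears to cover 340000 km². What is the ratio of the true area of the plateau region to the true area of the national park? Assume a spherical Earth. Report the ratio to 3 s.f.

0.221

Mercator's areal exaggeration is sec²φ; hence true area = (apparent area) · cos²φ.
True area of plateau region: 238000 × cos²(56.2°) = 238000 × 0.3095 = 73650 km².
True area of national park: 340000 × cos²(7.9°) = 340000 × 0.9811 = 333600 km².
Ratio = 73650 / 333600 ≈ 0.221.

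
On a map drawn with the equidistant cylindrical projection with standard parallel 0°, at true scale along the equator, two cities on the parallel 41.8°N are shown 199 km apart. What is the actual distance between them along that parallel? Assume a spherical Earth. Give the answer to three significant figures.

148 km

For the equirectangular projection with φ₀ = 0 (plate carrée), h = 1 along meridians and k = sec φ along parallels.
Along the parallel at 41.8°, map distances are exaggerated by k = sec 41.8° = 1.341.
True distance = 199 / 1.341 = 199 × cos 41.8° ≈ 148 km.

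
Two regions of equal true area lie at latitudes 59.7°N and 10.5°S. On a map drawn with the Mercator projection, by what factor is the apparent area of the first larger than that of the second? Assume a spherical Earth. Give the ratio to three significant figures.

On Mercator, area is exaggerated by sec²φ = 1/cos²φ.
At 59.7°: sec²(59.7°) = 1/0.5045² = 3.929.
At 10.5°: sec²(10.5°) = 1/0.9833² = 1.034.
Ratio = 3.929/1.034 = cos²(10.5°)/cos²(59.7°) ≈ 3.80.

3.80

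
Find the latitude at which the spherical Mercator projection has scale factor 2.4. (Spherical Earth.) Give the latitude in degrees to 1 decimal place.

Mercator scale is k = sec φ = 1/cos φ.
1/cos φ = 2.4  ⇒  cos φ = 0.4167  ⇒  φ = arccos(0.4167) ≈ 65.4°.

65.4°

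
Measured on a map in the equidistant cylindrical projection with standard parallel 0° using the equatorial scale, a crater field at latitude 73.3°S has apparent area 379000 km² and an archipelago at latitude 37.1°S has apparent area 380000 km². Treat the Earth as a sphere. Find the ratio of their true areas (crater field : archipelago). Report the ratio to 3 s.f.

Plate carrée has h = 1 and k = sec φ, giving areal scale sec φ; true area = (apparent area) · cos φ.
True area of crater field: 379000 × cos(73.3°) = 379000 × 0.2874 = 108900 km².
True area of archipelago: 380000 × cos(37.1°) = 380000 × 0.7976 = 303100 km².
Ratio = 108900 / 303100 ≈ 0.359.

0.359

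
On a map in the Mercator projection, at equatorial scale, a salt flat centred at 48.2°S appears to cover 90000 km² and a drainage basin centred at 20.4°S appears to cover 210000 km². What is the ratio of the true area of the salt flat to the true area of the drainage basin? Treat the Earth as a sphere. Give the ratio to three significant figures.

Since Mercator area scale is 1/cos²φ, the true area equals the apparent area multiplied by cos²φ.
True area of salt flat: 90000 × cos²(48.2°) = 90000 × 0.4443 = 39980 km².
True area of drainage basin: 210000 × cos²(20.4°) = 210000 × 0.8785 = 184500 km².
Ratio = 39980 / 184500 ≈ 0.217.

0.217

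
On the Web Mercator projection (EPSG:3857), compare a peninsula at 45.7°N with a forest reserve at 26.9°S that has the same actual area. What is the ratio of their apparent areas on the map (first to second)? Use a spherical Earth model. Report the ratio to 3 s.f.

1.63

On Mercator, area is exaggerated by sec²φ = 1/cos²φ.
At 45.7°: sec²(45.7°) = 1/0.6984² = 2.050.
At 26.9°: sec²(26.9°) = 1/0.8918² = 1.257.
Ratio = 2.050/1.257 = cos²(26.9°)/cos²(45.7°) ≈ 1.63.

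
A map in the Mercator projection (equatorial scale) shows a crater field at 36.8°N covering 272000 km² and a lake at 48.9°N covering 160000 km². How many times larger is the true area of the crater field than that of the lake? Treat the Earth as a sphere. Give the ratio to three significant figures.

Since Mercator area scale is 1/cos²φ, the true area equals the apparent area multiplied by cos²φ.
True area of crater field: 272000 × cos²(36.8°) = 272000 × 0.6412 = 174400 km².
True area of lake: 160000 × cos²(48.9°) = 160000 × 0.4321 = 69140 km².
Ratio = 174400 / 69140 ≈ 2.52.

2.52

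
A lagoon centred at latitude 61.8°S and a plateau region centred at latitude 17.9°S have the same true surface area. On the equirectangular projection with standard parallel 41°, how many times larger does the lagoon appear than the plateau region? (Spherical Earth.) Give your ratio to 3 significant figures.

2.01

The equidistant cylindrical projection with φ₀ = 41° has h = 1 (meridians true) and k = cos φ₀ / cos φ along parallels.
Areal scale at 61.8°: h·k = 1.000 × 1.597 = 1.597.
Areal scale at 17.9°: h·k = 1.000 × 0.7931 = 0.7931.
Ratio = 1.597/0.7931 ≈ 2.01.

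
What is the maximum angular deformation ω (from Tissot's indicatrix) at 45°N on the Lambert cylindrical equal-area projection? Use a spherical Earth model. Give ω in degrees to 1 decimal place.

38.9°

The Lambert cylindrical equal-area projection is the cylindrical equal-area projection with its standard parallel at the equator (φ₀ = 0). A cylindrical equal-area projection with standard parallel φ₀ has meridian scale h = cos φ / cos φ₀ and parallel scale k = cos φ₀ / cos φ (so areas are preserved, h·k = 1).
At 45°: h = 0.7071, k = 1.414; principal scales a = 1.414, b = 0.7071.
sin(ω/2) = (a − b)/(a + b) = 0.7071/2.121 = 0.3333, so ω = 2 arcsin(0.3333) ≈ 38.9°.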